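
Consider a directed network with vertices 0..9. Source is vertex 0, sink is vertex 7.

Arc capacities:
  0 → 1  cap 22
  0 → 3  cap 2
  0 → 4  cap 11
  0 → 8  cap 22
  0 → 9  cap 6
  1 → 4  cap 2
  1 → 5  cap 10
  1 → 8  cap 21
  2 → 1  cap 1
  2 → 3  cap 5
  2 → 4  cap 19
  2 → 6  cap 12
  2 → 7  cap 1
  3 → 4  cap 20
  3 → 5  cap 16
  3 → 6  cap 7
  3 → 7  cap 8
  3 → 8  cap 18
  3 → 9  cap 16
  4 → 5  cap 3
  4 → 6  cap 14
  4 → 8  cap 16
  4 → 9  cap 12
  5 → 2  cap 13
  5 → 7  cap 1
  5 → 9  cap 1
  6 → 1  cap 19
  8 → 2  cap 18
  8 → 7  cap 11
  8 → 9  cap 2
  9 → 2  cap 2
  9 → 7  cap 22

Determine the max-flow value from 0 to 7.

Maximum flow value: 41

augment #1: 0→3→7 bottleneck 2, total now 2
augment #2: 0→8→7 bottleneck 11, total now 13
augment #3: 0→9→7 bottleneck 6, total now 19
augment #4: 0→1→5→7 bottleneck 1, total now 20
augment #5: 0→4→9→7 bottleneck 11, total now 31
augment #6: 0→8→2→7 bottleneck 1, total now 32
augment #7: 0→8→9→7 bottleneck 2, total now 34
augment #8: 0→1→4→9→7 bottleneck 1, total now 35
augment #9: 0→1→5→9→7 bottleneck 1, total now 36
augment #10: 0→8→2→3→7 bottleneck 5, total now 41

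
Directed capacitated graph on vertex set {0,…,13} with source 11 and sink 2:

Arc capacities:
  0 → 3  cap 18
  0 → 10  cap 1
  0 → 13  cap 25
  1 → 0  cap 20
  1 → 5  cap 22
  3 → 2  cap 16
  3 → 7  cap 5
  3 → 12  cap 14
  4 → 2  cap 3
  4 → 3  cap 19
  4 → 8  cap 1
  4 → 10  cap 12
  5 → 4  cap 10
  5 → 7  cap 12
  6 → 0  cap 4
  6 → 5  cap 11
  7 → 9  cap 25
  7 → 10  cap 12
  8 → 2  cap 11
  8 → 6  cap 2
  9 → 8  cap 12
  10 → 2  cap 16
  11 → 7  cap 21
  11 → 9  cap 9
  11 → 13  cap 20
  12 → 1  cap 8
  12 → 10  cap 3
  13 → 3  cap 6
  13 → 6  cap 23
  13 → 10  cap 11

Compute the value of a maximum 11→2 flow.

Maximum flow value: 44

augment #1: 11→7→10→2 bottleneck 12, total now 12
augment #2: 11→9→8→2 bottleneck 9, total now 21
augment #3: 11→13→3→2 bottleneck 6, total now 27
augment #4: 11→13→10→2 bottleneck 4, total now 31
augment #5: 11→7→9→8→2 bottleneck 2, total now 33
augment #6: 11→13→6→0→3→2 bottleneck 4, total now 37
augment #7: 11→13→6→5→4→2 bottleneck 3, total now 40
augment #8: 11→13→6→5→4→3→2 bottleneck 3, total now 43
augment #9: 11→7→9→8→6→5→4→3→2 bottleneck 1, total now 44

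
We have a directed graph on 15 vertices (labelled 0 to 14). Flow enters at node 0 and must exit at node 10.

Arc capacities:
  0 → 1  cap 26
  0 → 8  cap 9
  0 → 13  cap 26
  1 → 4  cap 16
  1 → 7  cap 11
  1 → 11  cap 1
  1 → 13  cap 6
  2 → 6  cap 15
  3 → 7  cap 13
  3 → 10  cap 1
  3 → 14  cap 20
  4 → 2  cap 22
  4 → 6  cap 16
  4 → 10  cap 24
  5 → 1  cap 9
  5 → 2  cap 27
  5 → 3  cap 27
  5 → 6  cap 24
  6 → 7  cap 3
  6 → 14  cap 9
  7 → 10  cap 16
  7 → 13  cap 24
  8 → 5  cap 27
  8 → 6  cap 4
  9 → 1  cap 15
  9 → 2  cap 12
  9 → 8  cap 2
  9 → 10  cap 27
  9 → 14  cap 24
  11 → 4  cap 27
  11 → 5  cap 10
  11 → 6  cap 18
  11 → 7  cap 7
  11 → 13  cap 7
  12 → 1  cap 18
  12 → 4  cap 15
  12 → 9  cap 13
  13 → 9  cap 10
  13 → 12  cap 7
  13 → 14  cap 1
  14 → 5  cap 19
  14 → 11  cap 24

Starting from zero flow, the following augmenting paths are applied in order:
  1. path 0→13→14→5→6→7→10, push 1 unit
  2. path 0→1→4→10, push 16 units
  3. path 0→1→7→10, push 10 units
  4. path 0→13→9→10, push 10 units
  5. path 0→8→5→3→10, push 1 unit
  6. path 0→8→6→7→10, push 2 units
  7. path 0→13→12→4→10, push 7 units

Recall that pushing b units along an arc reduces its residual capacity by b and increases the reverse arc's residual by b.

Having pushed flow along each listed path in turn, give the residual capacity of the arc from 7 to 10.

after path 1 (0→13→14→5→6→7→10, push 1): res(7,10)=15
after path 2 (0→1→4→10, push 16): res(7,10)=15
after path 3 (0→1→7→10, push 10): res(7,10)=5
after path 4 (0→13→9→10, push 10): res(7,10)=5
after path 5 (0→8→5→3→10, push 1): res(7,10)=5
after path 6 (0→8→6→7→10, push 2): res(7,10)=3
after path 7 (0→13→12→4→10, push 7): res(7,10)=3

Residual capacity of (7,10): 3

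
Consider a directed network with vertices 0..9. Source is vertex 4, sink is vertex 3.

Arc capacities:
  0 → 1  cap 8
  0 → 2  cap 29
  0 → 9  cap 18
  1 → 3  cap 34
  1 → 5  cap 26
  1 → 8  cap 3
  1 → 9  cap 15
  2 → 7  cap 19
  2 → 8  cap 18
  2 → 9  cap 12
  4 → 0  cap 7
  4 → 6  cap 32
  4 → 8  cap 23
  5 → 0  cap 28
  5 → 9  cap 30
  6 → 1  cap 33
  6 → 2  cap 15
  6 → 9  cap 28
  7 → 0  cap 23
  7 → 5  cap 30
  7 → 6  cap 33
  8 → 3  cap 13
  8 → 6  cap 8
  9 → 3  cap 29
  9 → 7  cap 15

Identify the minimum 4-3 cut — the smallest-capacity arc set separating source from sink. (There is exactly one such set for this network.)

Min-cut arcs: {(4,0), (4,6), (8,3), (8,6)} (total capacity 60)

augment #1: 4→8→3 push 13
augment #2: 4→0→1→3 push 7
augment #3: 4→6→1→3 push 27
augment #4: 4→6→9→3 push 5
augment #5: 4→8→6→9→3 push 8
max flow = 60; residual-reachable set from 4 gives S-side
cut edges (S→T): {(4,0), (4,6), (8,3), (8,6)} total cap 60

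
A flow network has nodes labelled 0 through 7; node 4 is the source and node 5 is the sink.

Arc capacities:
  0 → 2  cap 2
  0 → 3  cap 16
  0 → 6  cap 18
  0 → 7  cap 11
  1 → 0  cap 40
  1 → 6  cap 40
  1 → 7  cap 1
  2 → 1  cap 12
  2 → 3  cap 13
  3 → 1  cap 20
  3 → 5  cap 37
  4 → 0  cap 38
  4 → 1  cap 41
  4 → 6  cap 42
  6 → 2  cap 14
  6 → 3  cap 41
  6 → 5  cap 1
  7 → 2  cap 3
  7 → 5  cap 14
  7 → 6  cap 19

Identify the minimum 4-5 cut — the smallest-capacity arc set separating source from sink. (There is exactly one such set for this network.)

augment #1: 4→6→5 push 1
augment #2: 4→0→3→5 push 16
augment #3: 4→0→7→5 push 11
augment #4: 4→1→7→5 push 1
augment #5: 4→6→3→5 push 21
max flow = 50; residual-reachable set from 4 gives S-side
cut edges (S→T): {(0,7), (1,7), (3,5), (6,5)} total cap 50

Min-cut arcs: {(0,7), (1,7), (3,5), (6,5)} (total capacity 50)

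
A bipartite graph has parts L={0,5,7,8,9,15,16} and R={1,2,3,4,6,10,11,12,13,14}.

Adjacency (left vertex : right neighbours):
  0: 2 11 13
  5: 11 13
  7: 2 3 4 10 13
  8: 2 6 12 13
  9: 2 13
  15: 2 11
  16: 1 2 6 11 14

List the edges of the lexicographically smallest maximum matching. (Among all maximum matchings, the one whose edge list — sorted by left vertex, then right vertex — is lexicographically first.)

|M| = 6 (so the lex-smallest maximum matching has 6 edges)
process left vertices in ascending order; for each, take the smallest-labelled available neighbour that still permits 6 edges overall, or leave it unmatched if none does
lex-smallest matching: {0-2, 5-11, 7-3, 8-6, 9-13, 16-1}

Lex-smallest maximum matching: {(0,2), (5,11), (7,3), (8,6), (9,13), (16,1)}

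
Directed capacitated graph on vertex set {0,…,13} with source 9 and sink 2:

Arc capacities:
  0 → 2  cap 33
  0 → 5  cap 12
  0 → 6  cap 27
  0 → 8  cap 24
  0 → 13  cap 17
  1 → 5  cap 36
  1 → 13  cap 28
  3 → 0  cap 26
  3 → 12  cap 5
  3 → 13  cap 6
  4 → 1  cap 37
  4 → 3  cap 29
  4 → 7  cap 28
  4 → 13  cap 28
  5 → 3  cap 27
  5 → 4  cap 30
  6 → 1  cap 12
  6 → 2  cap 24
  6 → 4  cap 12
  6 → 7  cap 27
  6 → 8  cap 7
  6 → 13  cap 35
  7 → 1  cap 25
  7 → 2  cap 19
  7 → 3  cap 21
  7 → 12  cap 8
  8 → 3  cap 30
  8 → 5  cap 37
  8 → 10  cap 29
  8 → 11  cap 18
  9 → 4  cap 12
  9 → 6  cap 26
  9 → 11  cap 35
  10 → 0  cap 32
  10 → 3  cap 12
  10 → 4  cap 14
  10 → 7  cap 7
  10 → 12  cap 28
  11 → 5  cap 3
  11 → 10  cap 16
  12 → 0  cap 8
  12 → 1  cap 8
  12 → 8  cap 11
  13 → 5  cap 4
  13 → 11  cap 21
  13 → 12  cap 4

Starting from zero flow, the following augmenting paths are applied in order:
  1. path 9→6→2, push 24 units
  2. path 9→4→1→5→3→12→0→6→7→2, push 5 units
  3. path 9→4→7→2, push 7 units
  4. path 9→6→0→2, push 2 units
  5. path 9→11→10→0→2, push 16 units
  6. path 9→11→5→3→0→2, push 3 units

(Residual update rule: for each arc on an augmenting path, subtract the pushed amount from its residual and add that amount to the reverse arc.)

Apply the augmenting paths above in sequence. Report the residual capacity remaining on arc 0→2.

after path 1 (9→6→2, push 24): res(0,2)=33
after path 2 (9→4→1→5→3→12→0→6→7→2, push 5): res(0,2)=33
after path 3 (9→4→7→2, push 7): res(0,2)=33
after path 4 (9→6→0→2, push 2): res(0,2)=31
after path 5 (9→11→10→0→2, push 16): res(0,2)=15
after path 6 (9→11→5→3→0→2, push 3): res(0,2)=12

Residual capacity of (0,2): 12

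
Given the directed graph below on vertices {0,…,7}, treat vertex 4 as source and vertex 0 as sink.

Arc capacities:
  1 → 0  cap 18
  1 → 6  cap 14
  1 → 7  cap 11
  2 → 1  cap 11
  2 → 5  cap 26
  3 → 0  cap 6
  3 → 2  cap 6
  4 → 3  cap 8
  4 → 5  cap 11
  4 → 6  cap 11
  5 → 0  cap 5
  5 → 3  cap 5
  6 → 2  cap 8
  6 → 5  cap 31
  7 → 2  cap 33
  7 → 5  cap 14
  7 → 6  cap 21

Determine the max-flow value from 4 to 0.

augment #1: 4→3→0 bottleneck 6, total now 6
augment #2: 4→5→0 bottleneck 5, total now 11
augment #3: 4→3→2→1→0 bottleneck 2, total now 13
augment #4: 4→6→2→1→0 bottleneck 8, total now 21
augment #5: 4→5→3→2→1→0 bottleneck 1, total now 22

Maximum flow value: 22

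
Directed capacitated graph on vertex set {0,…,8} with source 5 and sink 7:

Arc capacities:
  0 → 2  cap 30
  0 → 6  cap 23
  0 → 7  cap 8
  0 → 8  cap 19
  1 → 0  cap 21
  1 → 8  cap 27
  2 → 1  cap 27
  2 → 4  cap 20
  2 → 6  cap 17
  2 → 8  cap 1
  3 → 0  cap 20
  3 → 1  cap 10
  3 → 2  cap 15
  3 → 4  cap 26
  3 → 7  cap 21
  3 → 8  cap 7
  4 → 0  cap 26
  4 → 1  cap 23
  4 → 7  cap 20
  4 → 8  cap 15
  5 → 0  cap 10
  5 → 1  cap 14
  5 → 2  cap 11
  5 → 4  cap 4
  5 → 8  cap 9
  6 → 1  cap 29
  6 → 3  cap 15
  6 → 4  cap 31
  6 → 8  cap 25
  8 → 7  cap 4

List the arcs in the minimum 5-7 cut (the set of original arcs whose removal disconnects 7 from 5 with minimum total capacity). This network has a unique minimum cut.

Min-cut arcs: {(5,0), (5,1), (5,2), (5,4), (8,7)} (total capacity 43)

augment #1: 5→0→7 push 8
augment #2: 5→4→7 push 4
augment #3: 5→8→7 push 4
augment #4: 5→2→4→7 push 11
augment #5: 5→0→2→4→7 push 2
augment #6: 5→1→0→2→4→7 push 3
augment #7: 5→1→0→6→3→7 push 11
max flow = 43; residual-reachable set from 5 gives S-side
cut edges (S→T): {(5,0), (5,1), (5,2), (5,4), (8,7)} total cap 43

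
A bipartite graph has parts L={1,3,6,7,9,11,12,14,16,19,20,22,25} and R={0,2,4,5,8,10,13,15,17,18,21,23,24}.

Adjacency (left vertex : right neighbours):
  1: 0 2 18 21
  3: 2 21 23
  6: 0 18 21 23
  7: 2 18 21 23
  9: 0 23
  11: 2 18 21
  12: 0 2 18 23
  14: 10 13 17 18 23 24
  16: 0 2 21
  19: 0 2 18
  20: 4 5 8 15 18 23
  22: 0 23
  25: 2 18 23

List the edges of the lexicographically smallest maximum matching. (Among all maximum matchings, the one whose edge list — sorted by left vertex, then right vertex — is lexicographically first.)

Lex-smallest maximum matching: {(1,0), (3,2), (6,18), (7,21), (9,23), (14,10), (20,4)}

|M| = 7 (so the lex-smallest maximum matching has 7 edges)
process left vertices in ascending order; for each, take the smallest-labelled available neighbour that still permits 7 edges overall, or leave it unmatched if none does
lex-smallest matching: {1-0, 3-2, 6-18, 7-21, 9-23, 14-10, 20-4}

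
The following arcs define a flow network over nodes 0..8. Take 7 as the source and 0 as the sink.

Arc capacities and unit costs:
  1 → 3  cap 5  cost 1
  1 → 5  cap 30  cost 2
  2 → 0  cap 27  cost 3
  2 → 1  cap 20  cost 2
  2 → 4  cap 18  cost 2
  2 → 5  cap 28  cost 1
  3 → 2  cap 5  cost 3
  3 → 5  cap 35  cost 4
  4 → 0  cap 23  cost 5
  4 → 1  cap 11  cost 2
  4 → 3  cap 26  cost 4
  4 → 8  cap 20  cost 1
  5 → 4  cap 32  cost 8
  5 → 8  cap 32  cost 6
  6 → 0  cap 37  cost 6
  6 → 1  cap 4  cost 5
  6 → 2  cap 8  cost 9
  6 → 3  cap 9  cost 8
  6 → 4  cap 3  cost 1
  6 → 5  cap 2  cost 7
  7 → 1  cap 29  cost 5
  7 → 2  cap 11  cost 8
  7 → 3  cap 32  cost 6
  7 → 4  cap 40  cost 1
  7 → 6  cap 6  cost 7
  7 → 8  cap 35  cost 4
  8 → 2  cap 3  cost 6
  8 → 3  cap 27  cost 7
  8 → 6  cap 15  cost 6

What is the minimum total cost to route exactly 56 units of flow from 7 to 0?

Minimum cost for 56 units: 532

shortest-cost path #1: 7→4→0 push 23 @ unit cost 6 (adds 138)
shortest-cost path #2: 7→4→1→3→2→0 push 5 @ unit cost 10 (adds 50)
shortest-cost path #3: 7→2→0 push 11 @ unit cost 11 (adds 121)
shortest-cost path #4: 7→4→8→2→0 push 3 @ unit cost 11 (adds 33)
shortest-cost path #5: 7→6→0 push 6 @ unit cost 13 (adds 78)
shortest-cost path #6: 7→4→8→6→0 push 8 @ unit cost 14 (adds 112)
total cost = 532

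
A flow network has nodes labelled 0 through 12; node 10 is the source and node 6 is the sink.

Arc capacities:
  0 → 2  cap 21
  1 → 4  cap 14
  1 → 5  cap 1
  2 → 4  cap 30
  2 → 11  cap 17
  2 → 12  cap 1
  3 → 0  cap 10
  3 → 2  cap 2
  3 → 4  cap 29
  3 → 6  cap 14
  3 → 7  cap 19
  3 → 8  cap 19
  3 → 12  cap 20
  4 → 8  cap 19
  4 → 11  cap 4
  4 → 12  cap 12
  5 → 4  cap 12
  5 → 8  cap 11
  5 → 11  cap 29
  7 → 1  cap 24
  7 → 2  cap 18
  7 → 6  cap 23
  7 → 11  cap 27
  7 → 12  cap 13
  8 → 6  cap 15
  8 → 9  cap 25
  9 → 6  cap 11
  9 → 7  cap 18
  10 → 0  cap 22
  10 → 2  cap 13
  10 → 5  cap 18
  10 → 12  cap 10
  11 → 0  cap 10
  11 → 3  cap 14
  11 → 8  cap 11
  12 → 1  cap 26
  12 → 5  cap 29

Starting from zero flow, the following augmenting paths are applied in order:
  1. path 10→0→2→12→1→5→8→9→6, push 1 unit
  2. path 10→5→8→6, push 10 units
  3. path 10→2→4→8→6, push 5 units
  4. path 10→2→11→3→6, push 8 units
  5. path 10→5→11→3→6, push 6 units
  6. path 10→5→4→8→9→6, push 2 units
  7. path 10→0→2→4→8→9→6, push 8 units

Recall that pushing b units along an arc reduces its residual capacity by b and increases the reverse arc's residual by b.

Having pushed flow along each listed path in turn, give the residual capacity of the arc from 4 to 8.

after path 1 (10→0→2→12→1→5→8→9→6, push 1): res(4,8)=19
after path 2 (10→5→8→6, push 10): res(4,8)=19
after path 3 (10→2→4→8→6, push 5): res(4,8)=14
after path 4 (10→2→11→3→6, push 8): res(4,8)=14
after path 5 (10→5→11→3→6, push 6): res(4,8)=14
after path 6 (10→5→4→8→9→6, push 2): res(4,8)=12
after path 7 (10→0→2→4→8→9→6, push 8): res(4,8)=4

Residual capacity of (4,8): 4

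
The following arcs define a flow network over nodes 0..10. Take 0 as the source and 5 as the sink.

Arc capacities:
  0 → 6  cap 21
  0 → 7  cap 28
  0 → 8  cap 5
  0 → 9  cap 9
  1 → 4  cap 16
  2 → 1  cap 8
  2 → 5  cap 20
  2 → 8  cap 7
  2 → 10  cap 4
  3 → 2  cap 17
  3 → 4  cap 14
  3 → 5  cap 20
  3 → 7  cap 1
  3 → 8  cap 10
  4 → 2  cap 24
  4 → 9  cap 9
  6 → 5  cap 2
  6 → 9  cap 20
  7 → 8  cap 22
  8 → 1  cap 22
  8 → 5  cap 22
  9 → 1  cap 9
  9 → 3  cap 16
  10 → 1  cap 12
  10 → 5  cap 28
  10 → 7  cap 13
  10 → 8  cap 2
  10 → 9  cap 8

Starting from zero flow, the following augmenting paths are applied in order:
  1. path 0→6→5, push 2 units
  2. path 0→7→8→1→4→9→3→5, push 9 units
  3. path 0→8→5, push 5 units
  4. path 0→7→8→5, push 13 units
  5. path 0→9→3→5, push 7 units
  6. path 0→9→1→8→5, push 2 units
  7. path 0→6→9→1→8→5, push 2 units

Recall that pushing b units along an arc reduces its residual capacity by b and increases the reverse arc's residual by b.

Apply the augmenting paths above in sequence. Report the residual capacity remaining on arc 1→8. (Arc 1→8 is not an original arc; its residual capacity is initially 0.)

Residual capacity of (1,8): 5

after path 1 (0→6→5, push 2): res(1,8)=0
after path 2 (0→7→8→1→4→9→3→5, push 9): res(1,8)=9
after path 3 (0→8→5, push 5): res(1,8)=9
after path 4 (0→7→8→5, push 13): res(1,8)=9
after path 5 (0→9→3→5, push 7): res(1,8)=9
after path 6 (0→9→1→8→5, push 2): res(1,8)=7
after path 7 (0→6→9→1→8→5, push 2): res(1,8)=5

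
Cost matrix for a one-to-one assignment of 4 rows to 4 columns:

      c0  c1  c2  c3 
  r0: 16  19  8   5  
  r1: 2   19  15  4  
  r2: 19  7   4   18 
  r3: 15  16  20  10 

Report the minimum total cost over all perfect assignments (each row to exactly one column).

one of 2 optimal assignments: row0→col2 (cost 8), row1→col0 (cost 2), row2→col1 (cost 7), row3→col3 (cost 10)
total = 8 + 2 + 7 + 10 = 27

Minimum assignment cost: 27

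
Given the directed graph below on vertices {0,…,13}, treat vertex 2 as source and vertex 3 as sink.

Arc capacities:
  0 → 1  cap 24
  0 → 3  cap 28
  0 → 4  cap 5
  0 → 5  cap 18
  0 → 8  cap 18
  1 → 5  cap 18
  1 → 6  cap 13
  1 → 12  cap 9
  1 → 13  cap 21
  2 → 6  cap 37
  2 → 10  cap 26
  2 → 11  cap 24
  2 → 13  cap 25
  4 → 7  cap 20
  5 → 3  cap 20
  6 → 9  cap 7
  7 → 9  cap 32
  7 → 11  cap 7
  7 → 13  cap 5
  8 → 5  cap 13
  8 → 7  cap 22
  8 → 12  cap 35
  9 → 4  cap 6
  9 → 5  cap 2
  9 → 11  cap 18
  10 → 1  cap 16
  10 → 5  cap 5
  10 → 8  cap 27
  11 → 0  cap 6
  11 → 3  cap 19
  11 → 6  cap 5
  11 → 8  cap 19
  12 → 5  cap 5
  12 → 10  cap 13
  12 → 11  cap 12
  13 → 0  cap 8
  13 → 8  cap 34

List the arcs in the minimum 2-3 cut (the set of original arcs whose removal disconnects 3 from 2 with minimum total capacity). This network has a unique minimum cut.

augment #1: 2→11→3 push 19
augment #2: 2→10→5→3 push 5
augment #3: 2→11→0→3 push 5
augment #4: 2→13→0→3 push 8
augment #5: 2→6→9→5→3 push 2
augment #6: 2→10→1→5→3 push 13
augment #7: 2→6→9→11→0→3 push 1
max flow = 53; residual-reachable set from 2 gives S-side
cut edges (S→T): {(5,3), (11,0), (11,3), (13,0)} total cap 53

Min-cut arcs: {(5,3), (11,0), (11,3), (13,0)} (total capacity 53)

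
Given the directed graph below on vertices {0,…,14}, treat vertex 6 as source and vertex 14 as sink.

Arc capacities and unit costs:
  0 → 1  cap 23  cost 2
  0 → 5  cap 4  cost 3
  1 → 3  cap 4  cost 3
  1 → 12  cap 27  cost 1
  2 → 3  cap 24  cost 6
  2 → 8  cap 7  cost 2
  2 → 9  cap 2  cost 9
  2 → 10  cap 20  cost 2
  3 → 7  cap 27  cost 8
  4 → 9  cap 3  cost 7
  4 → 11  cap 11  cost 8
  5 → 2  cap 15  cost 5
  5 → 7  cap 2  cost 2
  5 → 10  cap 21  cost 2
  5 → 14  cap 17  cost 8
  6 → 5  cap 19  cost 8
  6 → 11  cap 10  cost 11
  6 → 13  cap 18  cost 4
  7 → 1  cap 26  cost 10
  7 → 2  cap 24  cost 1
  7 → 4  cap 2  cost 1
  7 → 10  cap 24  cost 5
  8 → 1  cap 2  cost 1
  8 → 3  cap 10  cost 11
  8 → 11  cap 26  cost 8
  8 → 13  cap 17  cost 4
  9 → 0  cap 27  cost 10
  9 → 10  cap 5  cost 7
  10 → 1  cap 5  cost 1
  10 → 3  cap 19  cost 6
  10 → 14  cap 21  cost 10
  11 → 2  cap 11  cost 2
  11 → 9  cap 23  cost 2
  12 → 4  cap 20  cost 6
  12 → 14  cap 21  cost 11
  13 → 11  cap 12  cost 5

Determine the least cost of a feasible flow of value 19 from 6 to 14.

Minimum cost for 19 units: 312

shortest-cost path #1: 6→5→14 push 17 @ unit cost 16 (adds 272)
shortest-cost path #2: 6→5→10→14 push 2 @ unit cost 20 (adds 40)
total cost = 312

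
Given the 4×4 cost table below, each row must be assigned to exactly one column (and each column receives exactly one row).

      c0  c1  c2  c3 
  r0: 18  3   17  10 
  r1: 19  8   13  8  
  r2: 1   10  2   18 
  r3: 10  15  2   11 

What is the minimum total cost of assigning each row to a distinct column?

optimal assignment: row0→col1 (cost 3), row1→col3 (cost 8), row2→col0 (cost 1), row3→col2 (cost 2)
total = 3 + 8 + 1 + 2 = 14

Minimum assignment cost: 14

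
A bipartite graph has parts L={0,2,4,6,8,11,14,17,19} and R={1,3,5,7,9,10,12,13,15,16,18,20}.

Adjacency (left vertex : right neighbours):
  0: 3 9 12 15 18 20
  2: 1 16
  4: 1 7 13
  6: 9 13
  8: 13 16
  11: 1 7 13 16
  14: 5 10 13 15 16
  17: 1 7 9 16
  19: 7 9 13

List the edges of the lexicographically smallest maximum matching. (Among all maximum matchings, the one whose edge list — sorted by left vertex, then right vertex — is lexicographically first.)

Lex-smallest maximum matching: {(0,3), (2,1), (4,7), (6,9), (8,13), (11,16), (14,5)}

|M| = 7 (so the lex-smallest maximum matching has 7 edges)
process left vertices in ascending order; for each, take the smallest-labelled available neighbour that still permits 7 edges overall, or leave it unmatched if none does
lex-smallest matching: {0-3, 2-1, 4-7, 6-9, 8-13, 11-16, 14-5}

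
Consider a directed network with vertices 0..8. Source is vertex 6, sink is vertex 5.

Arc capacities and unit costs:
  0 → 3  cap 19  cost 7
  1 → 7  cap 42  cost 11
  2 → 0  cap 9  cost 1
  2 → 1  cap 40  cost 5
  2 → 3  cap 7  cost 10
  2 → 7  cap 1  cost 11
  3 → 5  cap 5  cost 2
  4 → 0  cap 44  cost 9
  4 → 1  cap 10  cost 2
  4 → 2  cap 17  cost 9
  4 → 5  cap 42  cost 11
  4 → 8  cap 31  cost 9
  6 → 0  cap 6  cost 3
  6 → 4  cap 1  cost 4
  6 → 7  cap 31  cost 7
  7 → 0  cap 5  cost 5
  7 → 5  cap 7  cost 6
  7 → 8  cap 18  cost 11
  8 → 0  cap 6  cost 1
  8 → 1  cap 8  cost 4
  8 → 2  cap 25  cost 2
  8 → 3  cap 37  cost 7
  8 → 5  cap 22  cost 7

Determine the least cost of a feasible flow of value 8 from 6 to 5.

shortest-cost path #1: 6→0→3→5 push 5 @ unit cost 12 (adds 60)
shortest-cost path #2: 6→7→5 push 3 @ unit cost 13 (adds 39)
total cost = 99

Minimum cost for 8 units: 99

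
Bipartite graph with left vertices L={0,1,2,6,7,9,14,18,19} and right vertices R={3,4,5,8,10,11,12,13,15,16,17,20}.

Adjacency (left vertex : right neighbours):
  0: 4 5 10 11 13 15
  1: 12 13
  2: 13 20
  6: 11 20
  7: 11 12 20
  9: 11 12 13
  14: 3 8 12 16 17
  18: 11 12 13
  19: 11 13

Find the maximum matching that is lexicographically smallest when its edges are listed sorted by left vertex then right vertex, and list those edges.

Lex-smallest maximum matching: {(0,4), (1,12), (2,13), (6,11), (7,20), (14,3)}

|M| = 6 (so the lex-smallest maximum matching has 6 edges)
process left vertices in ascending order; for each, take the smallest-labelled available neighbour that still permits 6 edges overall, or leave it unmatched if none does
lex-smallest matching: {0-4, 1-12, 2-13, 6-11, 7-20, 14-3}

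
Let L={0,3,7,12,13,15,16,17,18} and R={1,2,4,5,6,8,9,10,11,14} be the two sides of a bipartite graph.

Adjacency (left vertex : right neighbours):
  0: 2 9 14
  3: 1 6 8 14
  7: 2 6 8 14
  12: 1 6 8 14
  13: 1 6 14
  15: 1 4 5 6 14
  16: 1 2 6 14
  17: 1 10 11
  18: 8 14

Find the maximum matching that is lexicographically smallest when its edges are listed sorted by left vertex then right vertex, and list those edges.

|M| = 8 (so the lex-smallest maximum matching has 8 edges)
process left vertices in ascending order; for each, take the smallest-labelled available neighbour that still permits 8 edges overall, or leave it unmatched if none does
lex-smallest matching: {0-9, 3-1, 7-2, 12-6, 13-14, 15-4, 17-10, 18-8}

Lex-smallest maximum matching: {(0,9), (3,1), (7,2), (12,6), (13,14), (15,4), (17,10), (18,8)}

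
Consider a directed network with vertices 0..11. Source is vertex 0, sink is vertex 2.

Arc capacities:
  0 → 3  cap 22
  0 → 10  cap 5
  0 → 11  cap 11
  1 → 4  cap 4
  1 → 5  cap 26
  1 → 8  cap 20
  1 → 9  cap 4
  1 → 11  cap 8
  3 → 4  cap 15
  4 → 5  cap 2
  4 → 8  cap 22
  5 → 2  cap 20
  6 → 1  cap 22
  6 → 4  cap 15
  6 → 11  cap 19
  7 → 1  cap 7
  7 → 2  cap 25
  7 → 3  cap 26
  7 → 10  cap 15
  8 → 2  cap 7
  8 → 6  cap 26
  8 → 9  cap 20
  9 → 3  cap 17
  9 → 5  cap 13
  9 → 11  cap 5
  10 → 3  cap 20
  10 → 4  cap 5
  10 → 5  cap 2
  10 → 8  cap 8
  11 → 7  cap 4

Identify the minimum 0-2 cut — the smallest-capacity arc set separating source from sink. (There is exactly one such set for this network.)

Min-cut arcs: {(0,10), (3,4), (11,7)} (total capacity 24)

augment #1: 0→10→5→2 push 2
augment #2: 0→10→8→2 push 3
augment #3: 0→11→7→2 push 4
augment #4: 0→3→4→5→2 push 2
augment #5: 0→3→4→8→2 push 4
augment #6: 0→3→4→8→9→5→2 push 9
max flow = 24; residual-reachable set from 0 gives S-side
cut edges (S→T): {(0,10), (3,4), (11,7)} total cap 24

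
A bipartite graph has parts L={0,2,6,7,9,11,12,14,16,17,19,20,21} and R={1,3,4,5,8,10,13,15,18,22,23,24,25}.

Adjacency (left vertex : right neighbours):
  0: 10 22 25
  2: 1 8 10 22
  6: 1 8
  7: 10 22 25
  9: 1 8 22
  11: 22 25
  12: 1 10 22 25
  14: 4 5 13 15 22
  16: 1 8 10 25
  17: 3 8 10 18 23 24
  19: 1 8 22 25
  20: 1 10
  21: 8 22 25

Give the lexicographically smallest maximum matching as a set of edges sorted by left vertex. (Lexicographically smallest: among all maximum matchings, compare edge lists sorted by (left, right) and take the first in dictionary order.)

Lex-smallest maximum matching: {(0,10), (2,1), (6,8), (7,22), (11,25), (14,4), (17,3)}

|M| = 7 (so the lex-smallest maximum matching has 7 edges)
process left vertices in ascending order; for each, take the smallest-labelled available neighbour that still permits 7 edges overall, or leave it unmatched if none does
lex-smallest matching: {0-10, 2-1, 6-8, 7-22, 11-25, 14-4, 17-3}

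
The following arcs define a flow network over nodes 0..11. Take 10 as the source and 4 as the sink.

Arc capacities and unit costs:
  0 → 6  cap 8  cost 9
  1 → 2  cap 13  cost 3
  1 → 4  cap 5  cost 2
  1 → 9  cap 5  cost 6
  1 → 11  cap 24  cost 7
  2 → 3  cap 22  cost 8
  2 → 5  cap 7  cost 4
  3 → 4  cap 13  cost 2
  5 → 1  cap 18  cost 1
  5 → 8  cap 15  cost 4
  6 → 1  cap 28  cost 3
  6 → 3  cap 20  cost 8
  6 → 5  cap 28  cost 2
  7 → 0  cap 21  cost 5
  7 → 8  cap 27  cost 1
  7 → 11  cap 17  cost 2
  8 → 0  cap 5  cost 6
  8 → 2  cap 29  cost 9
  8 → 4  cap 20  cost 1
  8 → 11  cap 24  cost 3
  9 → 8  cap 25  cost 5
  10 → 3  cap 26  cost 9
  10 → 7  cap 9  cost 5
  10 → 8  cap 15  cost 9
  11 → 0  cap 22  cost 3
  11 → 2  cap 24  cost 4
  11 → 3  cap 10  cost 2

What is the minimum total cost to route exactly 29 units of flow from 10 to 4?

Minimum cost for 29 units: 272

shortest-cost path #1: 10→7→8→4 push 9 @ unit cost 7 (adds 63)
shortest-cost path #2: 10→8→4 push 11 @ unit cost 10 (adds 110)
shortest-cost path #3: 10→3→4 push 9 @ unit cost 11 (adds 99)
total cost = 272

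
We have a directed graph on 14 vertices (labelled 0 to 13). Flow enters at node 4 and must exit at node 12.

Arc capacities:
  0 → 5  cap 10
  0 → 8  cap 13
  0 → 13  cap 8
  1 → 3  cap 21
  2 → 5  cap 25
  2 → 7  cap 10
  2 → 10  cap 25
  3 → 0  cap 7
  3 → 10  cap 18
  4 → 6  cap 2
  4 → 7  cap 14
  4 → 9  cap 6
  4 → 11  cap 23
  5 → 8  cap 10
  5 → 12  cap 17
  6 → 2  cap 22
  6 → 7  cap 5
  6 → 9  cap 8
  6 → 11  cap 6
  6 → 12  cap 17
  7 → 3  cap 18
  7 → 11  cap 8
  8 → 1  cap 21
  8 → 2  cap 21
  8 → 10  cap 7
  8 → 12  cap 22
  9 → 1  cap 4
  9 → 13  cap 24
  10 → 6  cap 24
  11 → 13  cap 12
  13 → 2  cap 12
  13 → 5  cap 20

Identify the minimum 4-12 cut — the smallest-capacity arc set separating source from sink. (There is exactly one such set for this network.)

Min-cut arcs: {(4,6), (4,7), (4,9), (11,13)} (total capacity 34)

augment #1: 4→6→12 push 2
augment #2: 4→9→13→5→12 push 6
augment #3: 4→11→13→5→12 push 11
augment #4: 4→7→3→0→8→12 push 7
augment #5: 4→7→3→10→6→12 push 7
augment #6: 4→11→13→5→8→12 push 1
max flow = 34; residual-reachable set from 4 gives S-side
cut edges (S→T): {(4,6), (4,7), (4,9), (11,13)} total cap 34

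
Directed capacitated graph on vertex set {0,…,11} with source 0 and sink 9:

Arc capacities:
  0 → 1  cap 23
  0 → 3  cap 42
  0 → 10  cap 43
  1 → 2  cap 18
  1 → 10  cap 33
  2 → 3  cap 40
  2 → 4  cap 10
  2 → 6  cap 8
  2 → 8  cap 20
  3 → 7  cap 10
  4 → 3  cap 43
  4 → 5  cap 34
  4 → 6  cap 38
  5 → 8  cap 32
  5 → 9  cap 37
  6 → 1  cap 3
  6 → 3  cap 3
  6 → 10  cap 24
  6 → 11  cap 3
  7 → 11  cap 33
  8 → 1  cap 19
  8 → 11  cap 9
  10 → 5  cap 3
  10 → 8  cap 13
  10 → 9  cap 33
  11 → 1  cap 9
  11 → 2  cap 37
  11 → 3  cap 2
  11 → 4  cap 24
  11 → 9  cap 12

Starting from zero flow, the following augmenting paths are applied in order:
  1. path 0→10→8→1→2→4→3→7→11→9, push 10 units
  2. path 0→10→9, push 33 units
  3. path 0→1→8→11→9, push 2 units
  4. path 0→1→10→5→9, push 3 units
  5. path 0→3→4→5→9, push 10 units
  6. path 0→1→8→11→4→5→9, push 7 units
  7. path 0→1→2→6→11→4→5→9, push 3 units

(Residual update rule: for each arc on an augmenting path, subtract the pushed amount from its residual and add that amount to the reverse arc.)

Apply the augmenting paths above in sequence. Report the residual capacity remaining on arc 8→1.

Residual capacity of (8,1): 18

after path 1 (0→10→8→1→2→4→3→7→11→9, push 10): res(8,1)=9
after path 2 (0→10→9, push 33): res(8,1)=9
after path 3 (0→1→8→11→9, push 2): res(8,1)=11
after path 4 (0→1→10→5→9, push 3): res(8,1)=11
after path 5 (0→3→4→5→9, push 10): res(8,1)=11
after path 6 (0→1→8→11→4→5→9, push 7): res(8,1)=18
after path 7 (0→1→2→6→11→4→5→9, push 3): res(8,1)=18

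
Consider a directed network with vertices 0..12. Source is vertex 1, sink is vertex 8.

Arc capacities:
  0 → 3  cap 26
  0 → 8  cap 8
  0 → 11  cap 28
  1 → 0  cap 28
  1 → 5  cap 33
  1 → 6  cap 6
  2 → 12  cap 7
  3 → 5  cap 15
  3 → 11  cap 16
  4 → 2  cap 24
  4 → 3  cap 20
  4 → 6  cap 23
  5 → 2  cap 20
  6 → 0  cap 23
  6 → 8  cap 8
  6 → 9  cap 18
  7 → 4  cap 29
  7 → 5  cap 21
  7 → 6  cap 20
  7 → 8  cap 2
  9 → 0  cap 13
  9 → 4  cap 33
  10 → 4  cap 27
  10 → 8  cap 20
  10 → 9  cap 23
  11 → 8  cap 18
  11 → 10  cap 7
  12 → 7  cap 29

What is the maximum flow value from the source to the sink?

Maximum flow value: 41

augment #1: 1→0→8 bottleneck 8, total now 8
augment #2: 1→6→8 bottleneck 6, total now 14
augment #3: 1→0→11→8 bottleneck 18, total now 32
augment #4: 1→0→11→10→8 bottleneck 2, total now 34
augment #5: 1→5→2→12→7→8 bottleneck 2, total now 36
augment #6: 1→5→2→12→7→6→8 bottleneck 2, total now 38
augment #7: 1→5→2→12→7→4→3→11→10→8 bottleneck 3, total now 41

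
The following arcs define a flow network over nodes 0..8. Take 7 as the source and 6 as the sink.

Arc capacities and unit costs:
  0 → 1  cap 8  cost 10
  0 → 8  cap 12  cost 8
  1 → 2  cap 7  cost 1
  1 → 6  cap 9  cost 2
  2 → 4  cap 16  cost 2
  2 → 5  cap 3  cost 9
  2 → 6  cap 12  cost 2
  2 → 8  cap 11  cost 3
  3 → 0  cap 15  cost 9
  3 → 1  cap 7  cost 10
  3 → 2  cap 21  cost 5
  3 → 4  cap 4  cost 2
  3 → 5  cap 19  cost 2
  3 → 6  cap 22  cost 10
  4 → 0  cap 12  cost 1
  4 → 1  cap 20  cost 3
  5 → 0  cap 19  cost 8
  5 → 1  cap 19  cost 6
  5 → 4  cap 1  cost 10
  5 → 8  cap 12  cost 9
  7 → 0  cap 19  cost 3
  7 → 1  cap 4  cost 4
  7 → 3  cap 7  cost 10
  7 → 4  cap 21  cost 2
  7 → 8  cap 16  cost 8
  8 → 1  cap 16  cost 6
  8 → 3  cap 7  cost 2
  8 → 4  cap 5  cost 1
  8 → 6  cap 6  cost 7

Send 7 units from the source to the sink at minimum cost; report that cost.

shortest-cost path #1: 7→1→6 push 4 @ unit cost 6 (adds 24)
shortest-cost path #2: 7→4→1→6 push 3 @ unit cost 7 (adds 21)
total cost = 45

Minimum cost for 7 units: 45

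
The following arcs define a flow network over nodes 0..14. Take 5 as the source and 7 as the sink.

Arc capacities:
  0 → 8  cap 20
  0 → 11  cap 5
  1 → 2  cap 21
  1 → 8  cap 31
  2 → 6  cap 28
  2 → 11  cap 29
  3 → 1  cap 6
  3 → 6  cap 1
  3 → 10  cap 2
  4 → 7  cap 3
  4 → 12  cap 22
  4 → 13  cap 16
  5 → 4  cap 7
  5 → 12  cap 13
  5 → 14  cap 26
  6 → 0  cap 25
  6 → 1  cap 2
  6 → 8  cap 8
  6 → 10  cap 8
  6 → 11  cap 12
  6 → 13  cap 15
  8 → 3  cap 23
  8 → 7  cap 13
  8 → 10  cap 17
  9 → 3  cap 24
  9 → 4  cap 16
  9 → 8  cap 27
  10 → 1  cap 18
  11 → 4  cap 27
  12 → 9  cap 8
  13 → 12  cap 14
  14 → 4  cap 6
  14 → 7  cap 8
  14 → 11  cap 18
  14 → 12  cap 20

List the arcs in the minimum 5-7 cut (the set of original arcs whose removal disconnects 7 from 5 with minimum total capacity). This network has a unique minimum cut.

augment #1: 5→4→7 push 3
augment #2: 5→14→7 push 8
augment #3: 5→12→9→8→7 push 8
max flow = 19; residual-reachable set from 5 gives S-side
cut edges (S→T): {(4,7), (12,9), (14,7)} total cap 19

Min-cut arcs: {(4,7), (12,9), (14,7)} (total capacity 19)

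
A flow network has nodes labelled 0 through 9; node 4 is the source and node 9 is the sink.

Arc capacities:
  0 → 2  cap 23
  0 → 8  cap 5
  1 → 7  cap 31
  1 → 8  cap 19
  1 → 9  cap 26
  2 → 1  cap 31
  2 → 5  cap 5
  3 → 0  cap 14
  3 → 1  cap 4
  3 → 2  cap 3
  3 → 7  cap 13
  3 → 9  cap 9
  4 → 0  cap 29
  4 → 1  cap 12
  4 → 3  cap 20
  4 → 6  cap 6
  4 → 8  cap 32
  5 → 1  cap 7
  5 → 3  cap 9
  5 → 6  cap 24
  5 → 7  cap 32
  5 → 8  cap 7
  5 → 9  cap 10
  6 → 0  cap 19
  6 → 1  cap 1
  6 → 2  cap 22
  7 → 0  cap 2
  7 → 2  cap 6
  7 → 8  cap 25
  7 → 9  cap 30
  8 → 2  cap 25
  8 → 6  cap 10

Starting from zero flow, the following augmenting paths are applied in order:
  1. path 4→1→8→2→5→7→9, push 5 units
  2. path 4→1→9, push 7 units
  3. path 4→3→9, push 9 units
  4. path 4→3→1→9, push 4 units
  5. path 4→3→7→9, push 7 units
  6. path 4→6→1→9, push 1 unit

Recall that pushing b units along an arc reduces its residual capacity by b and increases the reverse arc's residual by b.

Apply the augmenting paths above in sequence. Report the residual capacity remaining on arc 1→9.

after path 1 (4→1→8→2→5→7→9, push 5): res(1,9)=26
after path 2 (4→1→9, push 7): res(1,9)=19
after path 3 (4→3→9, push 9): res(1,9)=19
after path 4 (4→3→1→9, push 4): res(1,9)=15
after path 5 (4→3→7→9, push 7): res(1,9)=15
after path 6 (4→6→1→9, push 1): res(1,9)=14

Residual capacity of (1,9): 14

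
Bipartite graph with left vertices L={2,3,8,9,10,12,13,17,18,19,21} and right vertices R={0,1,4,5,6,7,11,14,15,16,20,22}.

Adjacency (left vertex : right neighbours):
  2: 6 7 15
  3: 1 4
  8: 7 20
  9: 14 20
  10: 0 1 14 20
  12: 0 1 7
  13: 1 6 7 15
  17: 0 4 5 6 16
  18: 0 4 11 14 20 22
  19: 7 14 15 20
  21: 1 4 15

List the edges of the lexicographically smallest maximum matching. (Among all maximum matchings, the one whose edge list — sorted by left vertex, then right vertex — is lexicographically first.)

|M| = 10 (so the lex-smallest maximum matching has 10 edges)
process left vertices in ascending order; for each, take the smallest-labelled available neighbour that still permits 10 edges overall, or leave it unmatched if none does
lex-smallest matching: {2-6, 3-1, 8-7, 9-14, 10-0, 13-15, 17-5, 18-11, 19-20, 21-4}

Lex-smallest maximum matching: {(2,6), (3,1), (8,7), (9,14), (10,0), (13,15), (17,5), (18,11), (19,20), (21,4)}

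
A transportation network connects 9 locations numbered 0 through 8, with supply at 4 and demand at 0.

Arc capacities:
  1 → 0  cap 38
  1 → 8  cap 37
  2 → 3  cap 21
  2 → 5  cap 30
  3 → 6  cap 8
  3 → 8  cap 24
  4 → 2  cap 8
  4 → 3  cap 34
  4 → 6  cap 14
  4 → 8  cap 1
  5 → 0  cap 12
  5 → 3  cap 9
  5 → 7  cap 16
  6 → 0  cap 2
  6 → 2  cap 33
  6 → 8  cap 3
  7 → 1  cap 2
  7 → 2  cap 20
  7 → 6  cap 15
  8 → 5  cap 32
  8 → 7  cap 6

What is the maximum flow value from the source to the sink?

augment #1: 4→6→0 bottleneck 2, total now 2
augment #2: 4→2→5→0 bottleneck 8, total now 10
augment #3: 4→8→5→0 bottleneck 1, total now 11
augment #4: 4→3→8→5→0 bottleneck 3, total now 14
augment #5: 4→3→8→7→1→0 bottleneck 2, total now 16

Maximum flow value: 16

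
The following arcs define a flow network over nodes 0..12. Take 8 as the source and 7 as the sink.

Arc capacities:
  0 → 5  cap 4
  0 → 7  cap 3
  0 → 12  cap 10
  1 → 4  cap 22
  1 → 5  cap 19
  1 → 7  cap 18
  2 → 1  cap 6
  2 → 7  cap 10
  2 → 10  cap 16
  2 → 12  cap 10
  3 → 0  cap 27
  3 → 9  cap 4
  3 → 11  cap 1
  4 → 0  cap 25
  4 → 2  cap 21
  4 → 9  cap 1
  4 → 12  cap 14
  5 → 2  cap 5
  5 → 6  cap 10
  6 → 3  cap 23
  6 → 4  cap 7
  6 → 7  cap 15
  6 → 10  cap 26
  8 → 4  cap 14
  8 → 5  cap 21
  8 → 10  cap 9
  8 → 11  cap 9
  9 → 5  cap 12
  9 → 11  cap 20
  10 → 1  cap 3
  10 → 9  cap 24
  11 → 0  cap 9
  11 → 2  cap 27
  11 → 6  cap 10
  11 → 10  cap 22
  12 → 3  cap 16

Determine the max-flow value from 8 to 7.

Maximum flow value: 37

augment #1: 8→4→0→7 bottleneck 3, total now 3
augment #2: 8→4→2→7 bottleneck 10, total now 13
augment #3: 8→5→6→7 bottleneck 10, total now 23
augment #4: 8→10→1→7 bottleneck 3, total now 26
augment #5: 8→11→6→7 bottleneck 5, total now 31
augment #6: 8→4→2→1→7 bottleneck 1, total now 32
augment #7: 8→5→2→1→7 bottleneck 5, total now 37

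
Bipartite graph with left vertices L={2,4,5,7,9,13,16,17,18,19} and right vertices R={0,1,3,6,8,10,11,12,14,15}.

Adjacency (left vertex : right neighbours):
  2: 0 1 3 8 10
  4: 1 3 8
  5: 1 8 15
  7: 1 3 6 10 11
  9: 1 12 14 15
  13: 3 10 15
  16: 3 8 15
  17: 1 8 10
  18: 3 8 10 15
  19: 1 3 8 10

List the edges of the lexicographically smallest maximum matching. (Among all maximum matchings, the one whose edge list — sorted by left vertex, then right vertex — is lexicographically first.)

|M| = 8 (so the lex-smallest maximum matching has 8 edges)
process left vertices in ascending order; for each, take the smallest-labelled available neighbour that still permits 8 edges overall, or leave it unmatched if none does
lex-smallest matching: {2-0, 4-1, 5-8, 7-6, 9-12, 13-3, 16-15, 17-10}

Lex-smallest maximum matching: {(2,0), (4,1), (5,8), (7,6), (9,12), (13,3), (16,15), (17,10)}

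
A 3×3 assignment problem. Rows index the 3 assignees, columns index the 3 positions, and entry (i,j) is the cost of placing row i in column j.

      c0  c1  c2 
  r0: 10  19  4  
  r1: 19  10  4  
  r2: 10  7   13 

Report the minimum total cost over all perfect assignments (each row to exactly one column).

optimal assignment: row0→col0 (cost 10), row1→col2 (cost 4), row2→col1 (cost 7)
total = 10 + 4 + 7 = 21

Minimum assignment cost: 21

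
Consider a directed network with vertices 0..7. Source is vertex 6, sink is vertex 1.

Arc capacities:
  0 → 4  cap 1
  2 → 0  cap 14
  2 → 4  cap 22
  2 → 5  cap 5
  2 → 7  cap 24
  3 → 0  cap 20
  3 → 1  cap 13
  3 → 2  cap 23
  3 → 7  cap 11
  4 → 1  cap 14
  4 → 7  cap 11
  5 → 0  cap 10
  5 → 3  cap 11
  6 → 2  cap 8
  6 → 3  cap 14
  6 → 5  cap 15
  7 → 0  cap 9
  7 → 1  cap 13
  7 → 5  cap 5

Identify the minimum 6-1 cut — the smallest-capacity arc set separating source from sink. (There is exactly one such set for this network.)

augment #1: 6→3→1 push 13
augment #2: 6→2→4→1 push 8
augment #3: 6→3→7→1 push 1
augment #4: 6→5→0→4→1 push 1
augment #5: 6→5→3→7→1 push 10
augment #6: 6→5→3→2→4→1 push 1
max flow = 34; residual-reachable set from 6 gives S-side
cut edges (S→T): {(0,4), (5,3), (6,2), (6,3)} total cap 34

Min-cut arcs: {(0,4), (5,3), (6,2), (6,3)} (total capacity 34)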